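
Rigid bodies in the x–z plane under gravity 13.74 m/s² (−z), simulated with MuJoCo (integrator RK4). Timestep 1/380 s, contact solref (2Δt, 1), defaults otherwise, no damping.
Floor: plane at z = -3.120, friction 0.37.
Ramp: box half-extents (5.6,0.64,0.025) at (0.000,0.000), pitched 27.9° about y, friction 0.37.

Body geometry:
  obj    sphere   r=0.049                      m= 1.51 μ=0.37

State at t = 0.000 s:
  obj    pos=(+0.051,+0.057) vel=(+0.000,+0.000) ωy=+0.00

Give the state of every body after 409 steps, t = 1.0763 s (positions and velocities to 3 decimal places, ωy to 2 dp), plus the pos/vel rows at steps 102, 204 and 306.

State at t = 1.0763 s:
  obj    pos=(+2.402,-1.188) vel=(+4.368,-2.313) ωy=+100.87

Key-timestep trajectory:
   step    t(s)  obj.x    obj.z    obj.vx   obj.vz 
    102  0.2684   +0.197  -0.021  +1.090  -0.577
    204  0.5368   +0.636  -0.253  +2.179  -1.154
    306  0.8053   +1.367  -0.640  +3.268  -1.730


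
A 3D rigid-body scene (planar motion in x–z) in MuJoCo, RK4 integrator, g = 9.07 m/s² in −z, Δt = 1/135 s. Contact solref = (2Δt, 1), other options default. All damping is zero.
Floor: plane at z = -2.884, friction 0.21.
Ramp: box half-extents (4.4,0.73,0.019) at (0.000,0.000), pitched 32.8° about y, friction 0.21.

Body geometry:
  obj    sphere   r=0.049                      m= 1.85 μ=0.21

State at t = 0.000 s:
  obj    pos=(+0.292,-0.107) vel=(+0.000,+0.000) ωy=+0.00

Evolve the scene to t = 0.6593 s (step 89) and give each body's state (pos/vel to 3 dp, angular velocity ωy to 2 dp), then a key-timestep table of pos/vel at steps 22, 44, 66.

State at t = 0.6593 s:
  obj    pos=(+0.933,-0.521) vel=(+1.945,-1.254) ωy=+47.18

Key-timestep trajectory:
   step    t(s)  obj.x    obj.z    obj.vx   obj.vz 
     22  0.1630   +0.331  -0.133  +0.481  -0.310
     44  0.3259   +0.449  -0.208  +0.962  -0.620
     66  0.4889   +0.645  -0.335  +1.443  -0.930


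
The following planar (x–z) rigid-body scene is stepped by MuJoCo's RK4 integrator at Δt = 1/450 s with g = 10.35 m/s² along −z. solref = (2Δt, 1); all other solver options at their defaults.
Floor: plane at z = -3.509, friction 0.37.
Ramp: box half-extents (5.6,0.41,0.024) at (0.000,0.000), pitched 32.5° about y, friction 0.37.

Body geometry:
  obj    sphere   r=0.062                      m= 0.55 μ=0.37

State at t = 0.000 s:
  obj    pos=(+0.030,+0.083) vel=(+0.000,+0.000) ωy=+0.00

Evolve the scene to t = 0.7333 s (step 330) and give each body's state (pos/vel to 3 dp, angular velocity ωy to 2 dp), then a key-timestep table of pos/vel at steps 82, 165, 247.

State at t = 0.7333 s:
  obj    pos=(+0.931,-0.491) vel=(+2.457,-1.565) ωy=+46.98

Key-timestep trajectory:
   step    t(s)  obj.x    obj.z    obj.vx   obj.vz 
     82  0.1822   +0.086  +0.047  +0.611  -0.389
    165  0.3667   +0.255  -0.061  +1.228  -0.783
    247  0.5489   +0.535  -0.239  +1.839  -1.172


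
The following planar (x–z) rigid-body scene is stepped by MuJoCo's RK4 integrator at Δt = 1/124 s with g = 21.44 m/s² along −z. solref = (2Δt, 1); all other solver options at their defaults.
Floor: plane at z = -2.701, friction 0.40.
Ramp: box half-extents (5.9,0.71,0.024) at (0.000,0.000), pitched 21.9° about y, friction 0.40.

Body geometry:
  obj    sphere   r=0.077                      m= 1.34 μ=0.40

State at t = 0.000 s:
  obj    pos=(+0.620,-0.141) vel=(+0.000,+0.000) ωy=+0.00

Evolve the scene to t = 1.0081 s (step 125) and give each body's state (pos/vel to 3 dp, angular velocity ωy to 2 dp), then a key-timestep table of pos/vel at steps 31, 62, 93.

State at t = 1.0081 s:
  obj    pos=(+3.313,-1.223) vel=(+5.342,-2.147) ωy=+74.77

Key-timestep trajectory:
   step    t(s)  obj.x    obj.z    obj.vx   obj.vz 
     31  0.2500   +0.786  -0.207  +1.325  -0.533
     62  0.5000   +1.283  -0.407  +2.650  -1.065
     93  0.7500   +2.111  -0.740  +3.975  -1.598


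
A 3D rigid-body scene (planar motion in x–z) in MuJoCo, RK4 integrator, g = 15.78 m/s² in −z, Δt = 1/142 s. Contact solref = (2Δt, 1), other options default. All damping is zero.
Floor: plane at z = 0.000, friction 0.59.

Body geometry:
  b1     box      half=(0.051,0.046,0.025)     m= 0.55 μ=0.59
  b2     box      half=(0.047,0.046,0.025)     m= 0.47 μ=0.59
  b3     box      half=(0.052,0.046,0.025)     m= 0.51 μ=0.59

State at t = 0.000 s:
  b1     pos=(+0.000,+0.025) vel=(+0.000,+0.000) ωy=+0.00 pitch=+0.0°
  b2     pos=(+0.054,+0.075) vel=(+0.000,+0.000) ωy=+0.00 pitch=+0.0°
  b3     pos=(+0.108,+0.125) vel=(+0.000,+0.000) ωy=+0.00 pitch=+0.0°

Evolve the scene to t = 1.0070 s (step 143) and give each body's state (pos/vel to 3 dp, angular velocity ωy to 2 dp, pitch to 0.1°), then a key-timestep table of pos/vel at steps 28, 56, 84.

State at t = 1.0070 s:
  b1     pos=(+0.000,+0.025) vel=(+0.000,+0.000) ωy=+0.00 pitch=+0.0°
  b2     pos=(+0.096,+0.047) vel=(+0.000,+0.000) ωy=+0.00 pitch=+90.0°
  b3     pos=(+0.195,+0.052) vel=(+0.000,+0.000) ωy=+0.00 pitch=+90.0°

Key-timestep trajectory:
   step    t(s)  b1.x    b1.z    b1.vx   b1.vz   b2.x    b2.z    b2.vx   b2.vz   b3.x    b3.z    b3.vx   b3.vz 
     28  0.1972   +0.000  +0.025  +0.000  +0.000   +0.089  +0.049  +0.116  +0.012   +0.160  +0.056  +0.206  +0.098
     56  0.3944   +0.000  +0.025  +0.000  +0.000   +0.096  +0.047  +0.000  +0.001   +0.203  +0.055  +0.113  +0.061
     84  0.5915   +0.000  +0.025  +0.000  +0.000   +0.096  +0.047  +0.000  +0.000   +0.192  +0.053  +0.117  -0.046


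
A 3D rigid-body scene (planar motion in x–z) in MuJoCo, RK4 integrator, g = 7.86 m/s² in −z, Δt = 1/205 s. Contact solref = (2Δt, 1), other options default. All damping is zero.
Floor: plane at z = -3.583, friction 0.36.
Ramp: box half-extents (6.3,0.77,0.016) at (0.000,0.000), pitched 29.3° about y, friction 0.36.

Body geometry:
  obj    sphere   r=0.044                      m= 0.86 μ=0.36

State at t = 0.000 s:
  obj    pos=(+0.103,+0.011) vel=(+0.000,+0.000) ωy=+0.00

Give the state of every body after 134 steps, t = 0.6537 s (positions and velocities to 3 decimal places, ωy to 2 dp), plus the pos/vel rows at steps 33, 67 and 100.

State at t = 0.6537 s:
  obj    pos=(+0.615,-0.276) vel=(+1.566,-0.879) ωy=+40.81

Key-timestep trajectory:
   step    t(s)  obj.x    obj.z    obj.vx   obj.vz 
     33  0.1610   +0.134  -0.006  +0.386  -0.217
     67  0.3268   +0.231  -0.061  +0.783  -0.440
    100  0.4878   +0.388  -0.149  +1.169  -0.656


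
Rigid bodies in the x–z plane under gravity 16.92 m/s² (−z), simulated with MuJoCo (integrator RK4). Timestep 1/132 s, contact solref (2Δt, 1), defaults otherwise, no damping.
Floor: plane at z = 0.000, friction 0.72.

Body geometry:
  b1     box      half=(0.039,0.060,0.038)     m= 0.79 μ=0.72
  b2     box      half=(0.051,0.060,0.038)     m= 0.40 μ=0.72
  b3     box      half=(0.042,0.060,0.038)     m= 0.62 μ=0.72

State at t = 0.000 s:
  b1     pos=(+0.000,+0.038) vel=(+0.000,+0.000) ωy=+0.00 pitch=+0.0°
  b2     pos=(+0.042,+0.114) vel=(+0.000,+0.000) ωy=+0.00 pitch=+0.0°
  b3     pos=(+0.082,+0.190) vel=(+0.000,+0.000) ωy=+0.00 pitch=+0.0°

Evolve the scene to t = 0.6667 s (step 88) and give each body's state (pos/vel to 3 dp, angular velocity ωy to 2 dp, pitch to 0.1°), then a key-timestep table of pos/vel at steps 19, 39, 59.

State at t = 0.6667 s:
  b1     pos=(+0.000,+0.038) vel=(+0.000,+0.000) ωy=+0.00 pitch=+0.0°
  b2     pos=(+0.088,+0.051) vel=(+0.000,+0.000) ωy=+0.00 pitch=+90.0°
  b3     pos=(+0.202,+0.042) vel=(+0.000,+0.000) ωy=+0.00 pitch=+90.0°

Key-timestep trajectory:
   step    t(s)  b1.x    b1.z    b1.vx   b1.vz   b2.x    b2.z    b2.vx   b2.vz   b3.x    b3.z    b3.vx   b3.vz 
     19  0.1439   +0.000  +0.038  -0.001  +0.000   +0.061  +0.107  +0.284  -0.188   +0.135  +0.151  +0.706  -0.857
     39  0.2955   +0.000  +0.038  +0.000  +0.000   +0.088  +0.050  -0.016  +0.042   +0.222  +0.052  +0.154  +0.113
     59  0.4470   +0.000  +0.038  +0.000  +0.000   +0.088  +0.051  +0.000  +0.000   +0.206  +0.045  -0.398  -0.299


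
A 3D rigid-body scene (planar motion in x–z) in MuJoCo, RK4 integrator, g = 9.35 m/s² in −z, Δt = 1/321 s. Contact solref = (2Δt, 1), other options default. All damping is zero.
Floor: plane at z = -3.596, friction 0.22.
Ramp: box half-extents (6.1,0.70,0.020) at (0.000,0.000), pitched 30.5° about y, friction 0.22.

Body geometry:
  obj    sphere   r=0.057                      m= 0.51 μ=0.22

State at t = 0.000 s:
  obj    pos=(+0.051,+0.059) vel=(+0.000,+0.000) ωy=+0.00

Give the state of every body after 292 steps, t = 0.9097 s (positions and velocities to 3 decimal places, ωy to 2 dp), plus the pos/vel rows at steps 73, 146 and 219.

State at t = 0.9097 s:
  obj    pos=(+1.260,-0.653) vel=(+2.657,-1.565) ωy=+54.08

Key-timestep trajectory:
   step    t(s)  obj.x    obj.z    obj.vx   obj.vz 
     73  0.2274   +0.127  +0.015  +0.664  -0.391
    146  0.4548   +0.353  -0.119  +1.329  -0.783
    219  0.6822   +0.731  -0.341  +1.993  -1.174


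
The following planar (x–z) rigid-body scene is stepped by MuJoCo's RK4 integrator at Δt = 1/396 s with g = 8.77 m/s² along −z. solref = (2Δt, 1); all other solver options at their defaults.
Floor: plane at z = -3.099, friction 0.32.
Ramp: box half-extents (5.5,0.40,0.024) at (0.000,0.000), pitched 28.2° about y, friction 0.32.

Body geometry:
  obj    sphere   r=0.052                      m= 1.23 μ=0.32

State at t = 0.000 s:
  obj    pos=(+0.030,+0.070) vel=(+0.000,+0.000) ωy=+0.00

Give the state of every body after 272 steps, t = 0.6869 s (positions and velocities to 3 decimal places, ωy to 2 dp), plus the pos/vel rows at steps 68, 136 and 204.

State at t = 0.6869 s:
  obj    pos=(+0.646,-0.260) vel=(+1.792,-0.961) ωy=+39.10

Key-timestep trajectory:
   step    t(s)  obj.x    obj.z    obj.vx   obj.vz 
     68  0.1717   +0.069  +0.049  +0.448  -0.240
    136  0.3434   +0.184  -0.012  +0.896  -0.480
    204  0.5152   +0.376  -0.116  +1.344  -0.721


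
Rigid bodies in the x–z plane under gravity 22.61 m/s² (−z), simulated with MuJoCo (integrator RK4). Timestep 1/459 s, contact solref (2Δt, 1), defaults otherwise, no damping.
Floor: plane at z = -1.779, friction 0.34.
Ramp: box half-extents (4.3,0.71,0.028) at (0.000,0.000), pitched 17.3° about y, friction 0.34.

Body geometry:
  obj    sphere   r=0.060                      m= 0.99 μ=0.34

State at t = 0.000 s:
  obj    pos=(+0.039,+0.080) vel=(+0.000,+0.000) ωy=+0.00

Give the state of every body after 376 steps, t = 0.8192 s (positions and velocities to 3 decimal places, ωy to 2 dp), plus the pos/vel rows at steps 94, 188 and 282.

State at t = 0.8192 s:
  obj    pos=(+1.578,-0.399) vel=(+3.756,-1.170) ωy=+65.56

Key-timestep trajectory:
   step    t(s)  obj.x    obj.z    obj.vx   obj.vz 
     94  0.2048   +0.135  +0.050  +0.939  -0.293
    188  0.4096   +0.424  -0.040  +1.878  -0.585
    282  0.6144   +0.904  -0.190  +2.817  -0.877


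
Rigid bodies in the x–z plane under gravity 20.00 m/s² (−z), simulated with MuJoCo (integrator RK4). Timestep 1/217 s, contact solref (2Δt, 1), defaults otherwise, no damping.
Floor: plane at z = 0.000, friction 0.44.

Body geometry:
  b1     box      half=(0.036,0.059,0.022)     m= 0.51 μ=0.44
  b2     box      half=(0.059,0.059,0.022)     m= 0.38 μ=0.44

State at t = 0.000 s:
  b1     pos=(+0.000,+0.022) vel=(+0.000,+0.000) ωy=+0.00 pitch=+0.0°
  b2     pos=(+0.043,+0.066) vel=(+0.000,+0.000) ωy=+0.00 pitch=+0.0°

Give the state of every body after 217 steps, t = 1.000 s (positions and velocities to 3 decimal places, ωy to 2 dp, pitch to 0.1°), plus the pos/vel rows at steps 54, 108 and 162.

State at t = 1.000 s:
  b1     pos=(+0.000,+0.022) vel=(+0.000,+0.000) ωy=+0.00 pitch=+0.0°
  b2     pos=(+0.056,+0.055) vel=(+0.001,-0.001) ωy=-0.02 pitch=+40.8°

Key-timestep trajectory:
   step    t(s)  b1.x    b1.z    b1.vx   b1.vz   b2.x    b2.z    b2.vx   b2.vz 
     54  0.2488   +0.000  +0.022  -0.001  +0.001   +0.056  +0.056  +0.004  +0.005
    108  0.4977   +0.000  +0.022  +0.000  +0.000   +0.056  +0.056  +0.001  -0.001
    162  0.7465   +0.000  +0.022  +0.000  +0.000   +0.056  +0.055  +0.001  -0.001


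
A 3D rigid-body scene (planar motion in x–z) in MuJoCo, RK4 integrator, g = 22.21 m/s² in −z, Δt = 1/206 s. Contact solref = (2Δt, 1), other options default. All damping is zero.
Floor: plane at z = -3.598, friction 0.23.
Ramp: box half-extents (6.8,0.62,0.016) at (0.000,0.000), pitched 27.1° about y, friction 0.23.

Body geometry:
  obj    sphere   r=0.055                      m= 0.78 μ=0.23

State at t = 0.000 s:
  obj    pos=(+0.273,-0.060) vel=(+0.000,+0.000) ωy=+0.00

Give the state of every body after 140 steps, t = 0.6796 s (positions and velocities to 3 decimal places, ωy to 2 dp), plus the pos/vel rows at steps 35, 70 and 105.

State at t = 0.6796 s:
  obj    pos=(+1.759,-0.820) vel=(+4.373,-2.238) ωy=+89.27

Key-timestep trajectory:
   step    t(s)  obj.x    obj.z    obj.vx   obj.vz 
     35  0.1699   +0.366  -0.108  +1.094  -0.560
     70  0.3398   +0.645  -0.250  +2.187  -1.119
    105  0.5097   +1.109  -0.488  +3.280  -1.678


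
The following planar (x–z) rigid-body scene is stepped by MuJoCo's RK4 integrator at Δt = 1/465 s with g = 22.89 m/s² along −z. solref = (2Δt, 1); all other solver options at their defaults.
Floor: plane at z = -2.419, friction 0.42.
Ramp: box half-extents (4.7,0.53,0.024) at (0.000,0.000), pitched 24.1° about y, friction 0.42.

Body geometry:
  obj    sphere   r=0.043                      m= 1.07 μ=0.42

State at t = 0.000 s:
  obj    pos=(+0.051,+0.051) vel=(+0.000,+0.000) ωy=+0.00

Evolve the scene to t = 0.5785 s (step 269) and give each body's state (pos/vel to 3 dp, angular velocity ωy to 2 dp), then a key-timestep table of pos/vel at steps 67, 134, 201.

State at t = 0.5785 s:
  obj    pos=(+1.071,-0.406) vel=(+3.526,-1.577) ωy=+89.81

Key-timestep trajectory:
   step    t(s)  obj.x    obj.z    obj.vx   obj.vz 
     67  0.1441   +0.114  +0.022  +0.878  -0.393
    134  0.2882   +0.304  -0.063  +1.756  -0.786
    201  0.4323   +0.620  -0.204  +2.634  -1.178


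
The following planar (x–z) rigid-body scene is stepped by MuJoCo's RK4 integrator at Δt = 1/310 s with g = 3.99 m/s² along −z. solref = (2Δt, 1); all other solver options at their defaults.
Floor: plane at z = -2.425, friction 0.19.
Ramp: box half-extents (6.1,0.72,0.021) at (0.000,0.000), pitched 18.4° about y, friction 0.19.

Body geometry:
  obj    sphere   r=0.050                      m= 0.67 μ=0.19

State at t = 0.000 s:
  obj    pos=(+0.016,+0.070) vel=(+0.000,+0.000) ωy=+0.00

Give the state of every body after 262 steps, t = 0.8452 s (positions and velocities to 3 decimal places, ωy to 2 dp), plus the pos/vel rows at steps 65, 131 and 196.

State at t = 0.8452 s:
  obj    pos=(+0.321,-0.032) vel=(+0.721,-0.240) ωy=+15.20

Key-timestep trajectory:
   step    t(s)  obj.x    obj.z    obj.vx   obj.vz 
     65  0.2097   +0.035  +0.063  +0.179  -0.060
    131  0.4226   +0.092  +0.044  +0.361  -0.120
    196  0.6323   +0.187  +0.013  +0.540  -0.180


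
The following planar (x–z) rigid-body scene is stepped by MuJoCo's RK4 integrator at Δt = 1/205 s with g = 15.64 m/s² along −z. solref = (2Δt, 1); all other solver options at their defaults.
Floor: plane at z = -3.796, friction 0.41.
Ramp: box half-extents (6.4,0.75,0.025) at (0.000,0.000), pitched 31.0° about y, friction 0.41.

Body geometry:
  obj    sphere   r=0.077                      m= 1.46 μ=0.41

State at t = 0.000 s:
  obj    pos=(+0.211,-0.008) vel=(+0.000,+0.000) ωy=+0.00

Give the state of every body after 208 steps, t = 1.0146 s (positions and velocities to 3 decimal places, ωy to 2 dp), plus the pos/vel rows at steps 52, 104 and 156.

State at t = 1.0146 s:
  obj    pos=(+2.750,-1.533) vel=(+5.004,-3.007) ωy=+75.81

Key-timestep trajectory:
   step    t(s)  obj.x    obj.z    obj.vx   obj.vz 
     52  0.2537   +0.370  -0.103  +1.251  -0.752
    104  0.5073   +0.846  -0.389  +2.502  -1.503
    156  0.7610   +1.639  -0.866  +3.753  -2.255


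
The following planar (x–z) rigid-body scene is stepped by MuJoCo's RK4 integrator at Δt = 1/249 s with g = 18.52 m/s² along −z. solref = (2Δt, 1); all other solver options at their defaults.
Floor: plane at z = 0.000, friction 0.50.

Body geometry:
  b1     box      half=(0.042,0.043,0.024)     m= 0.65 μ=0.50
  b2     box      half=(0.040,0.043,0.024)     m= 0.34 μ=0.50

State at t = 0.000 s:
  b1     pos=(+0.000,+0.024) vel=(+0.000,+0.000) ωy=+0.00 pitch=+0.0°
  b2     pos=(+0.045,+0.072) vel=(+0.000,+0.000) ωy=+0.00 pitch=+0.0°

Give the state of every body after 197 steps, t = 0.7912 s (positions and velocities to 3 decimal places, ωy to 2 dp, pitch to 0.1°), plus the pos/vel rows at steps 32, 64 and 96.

State at t = 0.7912 s:
  b1     pos=(+0.000,+0.024) vel=(+0.000,+0.000) ωy=+0.00 pitch=+0.0°
  b2     pos=(+0.148,+0.024) vel=(+0.000,+0.000) ωy=+0.00 pitch=+180.0°

Key-timestep trajectory:
   step    t(s)  b1.x    b1.z    b1.vx   b1.vz   b2.x    b2.z    b2.vx   b2.vz 
     32  0.1285   +0.000  +0.024  +0.000  +0.000   +0.057  +0.067  +0.235  -0.172
     64  0.2570   +0.000  +0.024  +0.000  +0.000   +0.099  +0.046  +0.198  +0.034
     96  0.3855   +0.000  +0.024  +0.000  +0.000   +0.125  +0.042  +0.346  -0.144


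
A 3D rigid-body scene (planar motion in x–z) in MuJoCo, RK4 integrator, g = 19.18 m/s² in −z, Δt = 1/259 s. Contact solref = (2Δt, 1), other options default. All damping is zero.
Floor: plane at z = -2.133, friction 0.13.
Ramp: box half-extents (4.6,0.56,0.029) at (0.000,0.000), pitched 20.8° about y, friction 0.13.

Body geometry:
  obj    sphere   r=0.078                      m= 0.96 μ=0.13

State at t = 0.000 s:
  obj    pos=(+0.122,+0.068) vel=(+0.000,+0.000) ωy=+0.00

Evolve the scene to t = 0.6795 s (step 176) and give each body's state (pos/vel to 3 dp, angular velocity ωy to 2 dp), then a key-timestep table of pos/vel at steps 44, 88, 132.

State at t = 0.6795 s:
  obj    pos=(+1.172,-0.331) vel=(+3.091,-1.174) ωy=+42.37

Key-timestep trajectory:
   step    t(s)  obj.x    obj.z    obj.vx   obj.vz 
     44  0.1699   +0.188  +0.043  +0.773  -0.294
     88  0.3398   +0.385  -0.032  +1.546  -0.587
    132  0.5097   +0.713  -0.156  +2.318  -0.881


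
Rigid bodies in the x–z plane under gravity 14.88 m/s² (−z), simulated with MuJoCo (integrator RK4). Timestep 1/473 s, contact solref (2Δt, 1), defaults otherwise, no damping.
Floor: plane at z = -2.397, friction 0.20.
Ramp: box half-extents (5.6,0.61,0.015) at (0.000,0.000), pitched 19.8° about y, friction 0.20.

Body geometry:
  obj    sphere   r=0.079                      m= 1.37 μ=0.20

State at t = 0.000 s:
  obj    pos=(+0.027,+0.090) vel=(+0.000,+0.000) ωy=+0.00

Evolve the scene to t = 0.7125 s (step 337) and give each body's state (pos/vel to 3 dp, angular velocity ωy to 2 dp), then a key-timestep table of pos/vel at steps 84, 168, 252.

State at t = 0.7125 s:
  obj    pos=(+0.887,-0.219) vel=(+2.414,-0.869) ωy=+32.47

Key-timestep trajectory:
   step    t(s)  obj.x    obj.z    obj.vx   obj.vz 
     84  0.1776   +0.080  +0.071  +0.602  -0.217
    168  0.3552   +0.241  +0.013  +1.203  -0.433
    252  0.5328   +0.508  -0.083  +1.805  -0.650


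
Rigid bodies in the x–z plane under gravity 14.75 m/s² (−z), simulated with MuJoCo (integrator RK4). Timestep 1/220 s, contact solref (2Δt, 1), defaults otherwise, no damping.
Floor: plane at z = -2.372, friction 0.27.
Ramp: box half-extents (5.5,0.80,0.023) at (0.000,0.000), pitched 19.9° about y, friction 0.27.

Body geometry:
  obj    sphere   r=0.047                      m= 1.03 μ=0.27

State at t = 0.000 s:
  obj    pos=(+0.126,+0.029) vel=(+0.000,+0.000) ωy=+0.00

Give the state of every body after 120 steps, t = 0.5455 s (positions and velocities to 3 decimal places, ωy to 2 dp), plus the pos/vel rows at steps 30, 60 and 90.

State at t = 0.5455 s:
  obj    pos=(+0.628,-0.153) vel=(+1.839,-0.666) ωy=+41.61

Key-timestep trajectory:
   step    t(s)  obj.x    obj.z    obj.vx   obj.vz 
     30  0.1364   +0.157  +0.017  +0.460  -0.166
     60  0.2727   +0.251  -0.017  +0.920  -0.333
     90  0.4091   +0.408  -0.073  +1.380  -0.499


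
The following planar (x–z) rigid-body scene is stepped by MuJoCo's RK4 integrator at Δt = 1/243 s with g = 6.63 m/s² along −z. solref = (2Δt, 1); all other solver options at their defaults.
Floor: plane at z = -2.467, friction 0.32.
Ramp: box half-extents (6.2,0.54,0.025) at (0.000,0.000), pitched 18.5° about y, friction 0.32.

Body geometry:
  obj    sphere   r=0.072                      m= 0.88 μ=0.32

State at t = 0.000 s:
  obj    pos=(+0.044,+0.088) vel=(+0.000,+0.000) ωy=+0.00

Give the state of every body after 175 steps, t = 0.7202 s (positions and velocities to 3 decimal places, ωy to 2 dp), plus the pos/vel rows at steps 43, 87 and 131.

State at t = 0.7202 s:
  obj    pos=(+0.414,-0.036) vel=(+1.026,-0.343) ωy=+15.03

Key-timestep trajectory:
   step    t(s)  obj.x    obj.z    obj.vx   obj.vz 
     43  0.1770   +0.066  +0.080  +0.252  -0.084
     87  0.3580   +0.135  +0.057  +0.510  -0.171
    131  0.5391   +0.251  +0.018  +0.768  -0.257


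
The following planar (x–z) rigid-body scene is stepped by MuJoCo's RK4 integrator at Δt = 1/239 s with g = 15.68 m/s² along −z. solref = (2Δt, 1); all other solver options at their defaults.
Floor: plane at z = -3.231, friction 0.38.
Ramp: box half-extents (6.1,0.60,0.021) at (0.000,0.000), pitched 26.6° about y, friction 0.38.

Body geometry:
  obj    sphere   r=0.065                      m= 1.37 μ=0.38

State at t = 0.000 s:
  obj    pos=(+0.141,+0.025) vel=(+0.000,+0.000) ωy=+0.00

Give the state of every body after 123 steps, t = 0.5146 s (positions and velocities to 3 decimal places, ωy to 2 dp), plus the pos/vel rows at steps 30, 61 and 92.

State at t = 0.5146 s:
  obj    pos=(+0.735,-0.272) vel=(+2.308,-1.156) ωy=+39.69

Key-timestep trajectory:
   step    t(s)  obj.x    obj.z    obj.vx   obj.vz 
     30  0.1255   +0.177  +0.008  +0.563  -0.282
     61  0.2552   +0.287  -0.048  +1.145  -0.573
     92  0.3849   +0.473  -0.141  +1.726  -0.864


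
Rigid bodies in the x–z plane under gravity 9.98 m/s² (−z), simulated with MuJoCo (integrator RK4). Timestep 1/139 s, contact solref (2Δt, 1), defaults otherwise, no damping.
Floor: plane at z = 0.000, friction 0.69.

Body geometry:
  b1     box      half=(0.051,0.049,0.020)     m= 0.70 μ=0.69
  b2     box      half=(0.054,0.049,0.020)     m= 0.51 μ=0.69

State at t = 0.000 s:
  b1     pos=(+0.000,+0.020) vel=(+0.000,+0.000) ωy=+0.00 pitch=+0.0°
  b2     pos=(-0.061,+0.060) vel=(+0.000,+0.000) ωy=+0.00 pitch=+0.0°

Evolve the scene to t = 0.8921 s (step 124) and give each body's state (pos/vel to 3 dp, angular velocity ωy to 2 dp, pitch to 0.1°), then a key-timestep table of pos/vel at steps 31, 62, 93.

State at t = 0.8921 s:
  b1     pos=(+0.000,+0.020) vel=(+0.000,+0.000) ωy=+0.00 pitch=+0.0°
  b2     pos=(-0.070,+0.050) vel=(+0.000,+0.000) ωy=+0.02 pitch=-39.2°

Key-timestep trajectory:
   step    t(s)  b1.x    b1.z    b1.vx   b1.vz   b2.x    b2.z    b2.vx   b2.vz 
     31  0.2230   +0.000  +0.020  +0.000  +0.000   -0.071  +0.050  +0.129  -0.066
     62  0.4460   +0.000  +0.020  +0.000  +0.000   -0.070  +0.050  +0.000  +0.000
     93  0.6691   +0.000  +0.020  +0.000  +0.000   -0.070  +0.050  +0.000  +0.000


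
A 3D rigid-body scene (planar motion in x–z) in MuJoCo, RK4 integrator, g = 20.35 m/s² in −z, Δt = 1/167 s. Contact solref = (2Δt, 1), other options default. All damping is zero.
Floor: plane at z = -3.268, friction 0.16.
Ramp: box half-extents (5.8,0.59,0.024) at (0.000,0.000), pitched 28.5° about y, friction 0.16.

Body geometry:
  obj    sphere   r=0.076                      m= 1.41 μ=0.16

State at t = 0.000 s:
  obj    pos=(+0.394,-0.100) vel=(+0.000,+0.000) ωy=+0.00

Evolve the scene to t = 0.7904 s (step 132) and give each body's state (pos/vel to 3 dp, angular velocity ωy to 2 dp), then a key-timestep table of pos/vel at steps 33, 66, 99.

State at t = 0.7904 s:
  obj    pos=(+2.299,-1.134) vel=(+4.819,-2.616) ωy=+72.10

Key-timestep trajectory:
   step    t(s)  obj.x    obj.z    obj.vx   obj.vz 
     33  0.1976   +0.513  -0.165  +1.205  -0.654
     66  0.3952   +0.870  -0.359  +2.410  -1.308
     99  0.5928   +1.466  -0.682  +3.614  -1.962


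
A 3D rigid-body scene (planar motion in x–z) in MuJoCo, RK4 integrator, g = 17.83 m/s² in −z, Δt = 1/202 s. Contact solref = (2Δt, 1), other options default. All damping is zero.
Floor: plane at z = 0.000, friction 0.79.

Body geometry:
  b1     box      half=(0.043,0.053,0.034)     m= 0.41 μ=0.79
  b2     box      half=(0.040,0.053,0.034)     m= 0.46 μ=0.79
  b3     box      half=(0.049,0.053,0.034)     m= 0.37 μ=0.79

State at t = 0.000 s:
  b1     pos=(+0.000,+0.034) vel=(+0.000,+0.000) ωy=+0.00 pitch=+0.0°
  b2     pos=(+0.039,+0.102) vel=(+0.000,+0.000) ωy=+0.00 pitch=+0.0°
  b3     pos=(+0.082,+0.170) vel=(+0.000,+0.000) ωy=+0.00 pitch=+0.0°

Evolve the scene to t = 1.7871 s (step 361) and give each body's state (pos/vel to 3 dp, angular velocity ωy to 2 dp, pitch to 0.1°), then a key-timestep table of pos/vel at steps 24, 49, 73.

State at t = 1.7871 s:
  b1     pos=(+0.000,+0.034) vel=(+0.000,+0.000) ωy=+0.00 pitch=+0.0°
  b2     pos=(+0.083,+0.040) vel=(+0.000,+0.000) ωy=+0.00 pitch=+90.0°
  b3     pos=(+0.276,+0.034) vel=(+0.000,+0.000) ωy=+0.00 pitch=+180.0°

Key-timestep trajectory:
   step    t(s)  b1.x    b1.z    b1.vx   b1.vz   b2.x    b2.z    b2.vx   b2.vz   b3.x    b3.z    b3.vx   b3.vz 
     24  0.1188   +0.000  +0.034  -0.002  +0.000   +0.050  +0.101  +0.218  -0.044   +0.113  +0.151  +0.555  -0.457
     49  0.2426   +0.000  +0.034  +0.000  +0.000   +0.089  +0.038  -0.172  -0.127   +0.198  +0.051  +0.519  +0.380
     73  0.3614   +0.000  +0.034  +0.000  +0.000   +0.083  +0.040  -0.002  +0.001   +0.256  +0.051  +0.576  -0.329


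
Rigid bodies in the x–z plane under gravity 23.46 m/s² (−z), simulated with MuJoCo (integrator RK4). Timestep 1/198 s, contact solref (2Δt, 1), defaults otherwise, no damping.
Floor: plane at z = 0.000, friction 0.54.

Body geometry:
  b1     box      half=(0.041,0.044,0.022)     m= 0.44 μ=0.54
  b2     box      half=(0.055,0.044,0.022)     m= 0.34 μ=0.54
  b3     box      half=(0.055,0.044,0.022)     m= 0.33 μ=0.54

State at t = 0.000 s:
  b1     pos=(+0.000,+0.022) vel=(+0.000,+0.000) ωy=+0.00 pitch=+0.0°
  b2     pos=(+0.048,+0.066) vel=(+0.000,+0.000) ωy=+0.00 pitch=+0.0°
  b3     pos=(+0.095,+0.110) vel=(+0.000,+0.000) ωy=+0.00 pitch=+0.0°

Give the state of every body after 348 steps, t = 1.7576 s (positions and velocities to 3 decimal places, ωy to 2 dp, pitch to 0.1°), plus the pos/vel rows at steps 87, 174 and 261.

State at t = 1.7576 s:
  b1     pos=(-0.002,+0.022) vel=(-0.001,+0.000) ωy=+0.00 pitch=+0.0°
  b2     pos=(+0.061,+0.054) vel=(+0.000,-0.001) ωy=-0.03 pitch=+43.7°
  b3     pos=(+0.129,+0.053) vel=(+0.000,+0.000) ωy=-0.01 pitch=+41.4°

Key-timestep trajectory:
   step    t(s)  b1.x    b1.z    b1.vx   b1.vz   b2.x    b2.z    b2.vx   b2.vz   b3.x    b3.z    b3.vx   b3.vz 
     87  0.4394   +0.000  +0.022  -0.001  +0.000   +0.061  +0.055  +0.000  -0.001   +0.128  +0.053  +0.000  +0.000
    174  0.8788   -0.001  +0.022  -0.001  +0.000   +0.061  +0.054  +0.000  -0.001   +0.128  +0.053  +0.000  +0.000
    261  1.3182   -0.001  +0.022  -0.001  +0.000   +0.061  +0.054  +0.000  -0.001   +0.129  +0.053  +0.000  +0.000


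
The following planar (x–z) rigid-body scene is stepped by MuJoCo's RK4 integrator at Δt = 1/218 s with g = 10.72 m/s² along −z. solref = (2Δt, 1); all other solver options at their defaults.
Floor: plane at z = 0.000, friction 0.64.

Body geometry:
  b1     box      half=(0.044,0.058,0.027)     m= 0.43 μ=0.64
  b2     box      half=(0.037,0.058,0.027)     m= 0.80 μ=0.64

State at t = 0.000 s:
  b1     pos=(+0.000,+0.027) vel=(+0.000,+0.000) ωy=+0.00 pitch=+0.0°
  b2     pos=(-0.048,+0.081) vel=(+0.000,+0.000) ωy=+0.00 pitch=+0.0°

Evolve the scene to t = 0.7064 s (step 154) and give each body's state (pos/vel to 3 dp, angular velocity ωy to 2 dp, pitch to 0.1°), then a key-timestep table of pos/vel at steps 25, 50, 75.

State at t = 0.7064 s:
  b1     pos=(+0.000,+0.027) vel=(+0.000,+0.000) ωy=+0.00 pitch=+0.0°
  b2     pos=(-0.082,+0.037) vel=(+0.000,+0.000) ωy=+0.00 pitch=-90.0°

Key-timestep trajectory:
   step    t(s)  b1.x    b1.z    b1.vx   b1.vz   b2.x    b2.z    b2.vx   b2.vz 
     25  0.1147   +0.000  +0.027  +0.001  +0.000   -0.054  +0.079  -0.128  -0.051
     50  0.2294   +0.000  +0.027  +0.000  +0.000   -0.078  +0.044  -0.230  -0.795
     75  0.3440   +0.000  +0.027  +0.000  +0.000   -0.084  +0.038  +0.148  -0.101


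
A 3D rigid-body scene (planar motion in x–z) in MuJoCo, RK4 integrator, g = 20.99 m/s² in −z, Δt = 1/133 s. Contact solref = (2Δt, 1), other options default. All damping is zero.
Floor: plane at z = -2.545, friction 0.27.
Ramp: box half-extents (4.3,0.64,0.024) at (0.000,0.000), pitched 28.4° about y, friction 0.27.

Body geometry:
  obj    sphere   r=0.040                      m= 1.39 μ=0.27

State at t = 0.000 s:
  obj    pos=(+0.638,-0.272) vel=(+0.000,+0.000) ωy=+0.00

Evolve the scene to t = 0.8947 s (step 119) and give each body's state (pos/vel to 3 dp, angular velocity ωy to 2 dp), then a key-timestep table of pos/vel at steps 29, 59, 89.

State at t = 0.8947 s:
  obj    pos=(+3.149,-1.630) vel=(+5.612,-3.035) ωy=+159.46

Key-timestep trajectory:
   step    t(s)  obj.x    obj.z    obj.vx   obj.vz 
     29  0.2180   +0.787  -0.353  +1.368  -0.740
     59  0.4436   +1.255  -0.606  +2.783  -1.505
     89  0.6692   +2.043  -1.032  +4.198  -2.270


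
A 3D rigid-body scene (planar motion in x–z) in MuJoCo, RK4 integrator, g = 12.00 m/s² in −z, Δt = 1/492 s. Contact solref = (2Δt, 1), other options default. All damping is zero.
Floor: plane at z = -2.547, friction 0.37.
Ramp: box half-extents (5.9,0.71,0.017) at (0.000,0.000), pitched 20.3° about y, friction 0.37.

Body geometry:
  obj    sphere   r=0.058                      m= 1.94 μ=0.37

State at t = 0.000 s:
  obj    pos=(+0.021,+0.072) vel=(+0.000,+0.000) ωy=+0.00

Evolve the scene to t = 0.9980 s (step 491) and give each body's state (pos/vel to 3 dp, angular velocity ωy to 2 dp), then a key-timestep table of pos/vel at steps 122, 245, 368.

State at t = 0.9980 s:
  obj    pos=(+1.410,-0.442) vel=(+2.783,-1.030) ωy=+51.16

Key-timestep trajectory:
   step    t(s)  obj.x    obj.z    obj.vx   obj.vz 
    122  0.2480   +0.107  +0.040  +0.692  -0.256
    245  0.4980   +0.367  -0.056  +1.389  -0.514
    368  0.7480   +0.801  -0.216  +2.086  -0.772


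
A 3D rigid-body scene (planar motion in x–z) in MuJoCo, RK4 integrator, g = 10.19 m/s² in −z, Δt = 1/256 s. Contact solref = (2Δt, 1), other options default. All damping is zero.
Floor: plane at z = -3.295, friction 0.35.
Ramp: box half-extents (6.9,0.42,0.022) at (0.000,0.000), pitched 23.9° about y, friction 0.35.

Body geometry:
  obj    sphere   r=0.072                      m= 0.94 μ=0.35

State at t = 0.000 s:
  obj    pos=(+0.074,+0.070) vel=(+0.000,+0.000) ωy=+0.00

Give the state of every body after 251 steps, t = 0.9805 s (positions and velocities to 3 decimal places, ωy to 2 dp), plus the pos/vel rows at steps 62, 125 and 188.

State at t = 0.9805 s:
  obj    pos=(+1.370,-0.504) vel=(+2.643,-1.171) ωy=+40.15

Key-timestep trajectory:
   step    t(s)  obj.x    obj.z    obj.vx   obj.vz 
     62  0.2422   +0.153  +0.035  +0.653  -0.289
    125  0.4883   +0.395  -0.072  +1.317  -0.583
    188  0.7344   +0.801  -0.252  +1.980  -0.877


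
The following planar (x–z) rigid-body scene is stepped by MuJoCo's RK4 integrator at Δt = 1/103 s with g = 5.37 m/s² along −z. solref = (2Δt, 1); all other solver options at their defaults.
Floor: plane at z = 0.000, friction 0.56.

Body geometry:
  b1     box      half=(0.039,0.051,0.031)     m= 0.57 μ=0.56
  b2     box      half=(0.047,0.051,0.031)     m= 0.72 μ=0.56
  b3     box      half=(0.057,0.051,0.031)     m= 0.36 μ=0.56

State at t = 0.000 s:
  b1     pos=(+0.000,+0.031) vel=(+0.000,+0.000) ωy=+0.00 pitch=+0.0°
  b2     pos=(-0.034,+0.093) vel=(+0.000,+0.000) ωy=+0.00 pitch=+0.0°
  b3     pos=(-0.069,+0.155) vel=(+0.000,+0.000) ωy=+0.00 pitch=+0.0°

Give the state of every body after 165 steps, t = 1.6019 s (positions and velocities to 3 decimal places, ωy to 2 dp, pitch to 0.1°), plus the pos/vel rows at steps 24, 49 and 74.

State at t = 1.6019 s:
  b1     pos=(+0.000,+0.031) vel=(+0.000,+0.000) ωy=+0.00 pitch=+0.0°
  b2     pos=(-0.080,+0.047) vel=(+0.000,+0.000) ωy=+0.00 pitch=-90.0°
  b3     pos=(-0.265,+0.031) vel=(+0.000,+0.000) ωy=+0.00 pitch=+180.0°

Key-timestep trajectory:
   step    t(s)  b1.x    b1.z    b1.vx   b1.vz   b2.x    b2.z    b2.vx   b2.vz   b3.x    b3.z    b3.vx   b3.vz 
     24  0.2330   +0.000  +0.031  +0.001  +0.000   -0.042  +0.093  -0.083  -0.007   -0.091  +0.144  -0.222  -0.136
     49  0.4757   +0.000  +0.031  +0.000  +0.000   -0.081  +0.043  -0.127  -0.146   -0.171  +0.057  -0.424  -0.098
     74  0.7184   +0.000  +0.031  +0.000  +0.000   -0.080  +0.047  +0.000  +0.000   -0.235  +0.057  -0.307  -0.156


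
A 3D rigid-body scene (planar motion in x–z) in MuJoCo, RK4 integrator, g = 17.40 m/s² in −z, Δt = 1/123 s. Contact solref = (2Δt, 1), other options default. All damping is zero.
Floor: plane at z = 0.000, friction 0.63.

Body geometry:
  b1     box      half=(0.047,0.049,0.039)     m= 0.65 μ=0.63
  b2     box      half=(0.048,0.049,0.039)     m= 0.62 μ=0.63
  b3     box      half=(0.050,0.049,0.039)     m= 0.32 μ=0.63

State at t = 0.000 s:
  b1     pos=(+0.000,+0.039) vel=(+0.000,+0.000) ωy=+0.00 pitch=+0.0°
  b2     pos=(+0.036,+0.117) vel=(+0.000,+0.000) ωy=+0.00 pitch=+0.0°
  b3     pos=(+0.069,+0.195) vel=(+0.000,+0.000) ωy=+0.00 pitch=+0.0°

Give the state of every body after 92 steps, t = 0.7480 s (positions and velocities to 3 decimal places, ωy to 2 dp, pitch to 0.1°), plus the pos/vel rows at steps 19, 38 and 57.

State at t = 0.7480 s:
  b1     pos=(+0.000,+0.039) vel=(+0.000,+0.000) ωy=+0.00 pitch=+0.0°
  b2     pos=(+0.095,+0.048) vel=(+0.000,+0.000) ωy=+0.00 pitch=+90.0°
  b3     pos=(+0.204,+0.050) vel=(+0.000,+0.000) ωy=+0.00 pitch=+90.0°

Key-timestep trajectory:
   step    t(s)  b1.x    b1.z    b1.vx   b1.vz   b2.x    b2.z    b2.vx   b2.vz   b3.x    b3.z    b3.vx   b3.vz 
     19  0.1545   +0.000  +0.039  +0.000  +0.000   +0.037  +0.117  +0.018  +0.005   +0.073  +0.194  +0.053  -0.011
     38  0.3089   +0.000  +0.039  -0.001  +0.000   +0.046  +0.118  +0.127  +0.005   +0.097  +0.186  +0.337  -0.161
     57  0.4634   +0.000  +0.039  +0.000  +0.000   +0.091  +0.075  +0.401  -1.122   +0.189  +0.054  +0.784  -1.714


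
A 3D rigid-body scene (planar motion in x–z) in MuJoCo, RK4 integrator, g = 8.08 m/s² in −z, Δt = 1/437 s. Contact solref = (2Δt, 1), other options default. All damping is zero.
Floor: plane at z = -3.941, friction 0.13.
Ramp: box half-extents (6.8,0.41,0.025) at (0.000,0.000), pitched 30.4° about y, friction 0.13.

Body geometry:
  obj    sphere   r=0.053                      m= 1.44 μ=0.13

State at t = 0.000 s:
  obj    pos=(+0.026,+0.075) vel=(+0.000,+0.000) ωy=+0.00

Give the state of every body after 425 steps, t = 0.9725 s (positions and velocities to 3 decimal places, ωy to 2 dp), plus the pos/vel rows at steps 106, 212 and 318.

State at t = 0.9725 s:
  obj    pos=(+1.325,-0.687) vel=(+2.682,-1.540) ωy=+41.70

Key-timestep trajectory:
   step    t(s)  obj.x    obj.z    obj.vx   obj.vz 
    106  0.2426   +0.107  +0.028  +0.667  -0.390
    212  0.4851   +0.349  -0.115  +1.338  -0.768
    318  0.7277   +0.753  -0.352  +2.003  -1.161


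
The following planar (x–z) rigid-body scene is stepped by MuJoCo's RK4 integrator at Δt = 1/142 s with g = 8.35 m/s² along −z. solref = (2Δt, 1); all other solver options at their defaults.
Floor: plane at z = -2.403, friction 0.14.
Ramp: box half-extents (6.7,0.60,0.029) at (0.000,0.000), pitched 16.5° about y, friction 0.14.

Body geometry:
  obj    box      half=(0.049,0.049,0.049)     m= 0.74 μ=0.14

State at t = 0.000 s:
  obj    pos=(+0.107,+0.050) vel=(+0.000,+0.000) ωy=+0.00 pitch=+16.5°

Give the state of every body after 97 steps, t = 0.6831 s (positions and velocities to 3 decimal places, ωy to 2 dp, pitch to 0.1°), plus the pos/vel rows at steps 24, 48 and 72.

State at t = 0.6831 s:
  obj    pos=(+0.387,-0.033) vel=(+0.818,-0.251) ωy=+0.00 pitch=+16.5°

Key-timestep trajectory:
   step    t(s)  obj.x    obj.z    obj.vx   obj.vz 
     24  0.1690   +0.124  +0.045  +0.205  -0.045
     48  0.3380   +0.175  +0.029  +0.406  -0.119
     72  0.5070   +0.261  +0.004  +0.610  -0.169


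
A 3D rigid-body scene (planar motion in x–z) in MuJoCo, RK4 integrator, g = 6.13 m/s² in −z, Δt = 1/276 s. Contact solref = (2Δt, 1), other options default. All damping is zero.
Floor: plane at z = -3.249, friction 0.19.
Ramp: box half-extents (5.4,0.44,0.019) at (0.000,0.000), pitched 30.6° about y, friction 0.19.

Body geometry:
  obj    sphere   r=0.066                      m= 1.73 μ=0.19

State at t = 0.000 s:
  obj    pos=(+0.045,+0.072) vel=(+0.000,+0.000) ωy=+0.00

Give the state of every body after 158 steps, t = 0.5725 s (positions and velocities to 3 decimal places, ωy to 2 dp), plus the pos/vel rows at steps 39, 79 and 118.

State at t = 0.5725 s:
  obj    pos=(+0.360,-0.114) vel=(+1.098,-0.650) ωy=+19.33

Key-timestep trajectory:
   step    t(s)  obj.x    obj.z    obj.vx   obj.vz 
     39  0.1413   +0.064  +0.061  +0.271  -0.160
     79  0.2862   +0.124  +0.026  +0.549  -0.325
    118  0.4275   +0.220  -0.032  +0.820  -0.485


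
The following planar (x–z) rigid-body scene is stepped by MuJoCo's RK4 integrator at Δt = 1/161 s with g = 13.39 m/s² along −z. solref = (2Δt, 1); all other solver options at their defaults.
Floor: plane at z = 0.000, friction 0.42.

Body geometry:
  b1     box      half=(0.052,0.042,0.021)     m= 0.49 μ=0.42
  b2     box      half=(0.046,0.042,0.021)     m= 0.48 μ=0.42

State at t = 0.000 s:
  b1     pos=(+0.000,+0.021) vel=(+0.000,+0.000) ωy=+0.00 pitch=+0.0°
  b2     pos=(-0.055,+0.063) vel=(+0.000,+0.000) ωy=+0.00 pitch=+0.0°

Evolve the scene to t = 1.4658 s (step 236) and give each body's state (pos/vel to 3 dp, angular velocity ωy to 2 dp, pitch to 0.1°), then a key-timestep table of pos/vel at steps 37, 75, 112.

State at t = 1.4658 s:
  b1     pos=(+0.000,+0.021) vel=(+0.000,+0.000) ωy=+0.00 pitch=+0.0°
  b2     pos=(-0.102,+0.046) vel=(+0.000,+0.000) ωy=+0.00 pitch=-90.0°

Key-timestep trajectory:
   step    t(s)  b1.x    b1.z    b1.vx   b1.vz   b2.x    b2.z    b2.vx   b2.vz 
     37  0.2298   +0.000  +0.021  +0.000  +0.000   -0.082  +0.050  -0.231  +0.026
     75  0.4658   +0.000  +0.021  +0.000  +0.000   -0.116  +0.050  +0.046  -0.007
    112  0.6957   +0.000  +0.021  +0.000  +0.000   -0.104  +0.046  -0.069  +0.049


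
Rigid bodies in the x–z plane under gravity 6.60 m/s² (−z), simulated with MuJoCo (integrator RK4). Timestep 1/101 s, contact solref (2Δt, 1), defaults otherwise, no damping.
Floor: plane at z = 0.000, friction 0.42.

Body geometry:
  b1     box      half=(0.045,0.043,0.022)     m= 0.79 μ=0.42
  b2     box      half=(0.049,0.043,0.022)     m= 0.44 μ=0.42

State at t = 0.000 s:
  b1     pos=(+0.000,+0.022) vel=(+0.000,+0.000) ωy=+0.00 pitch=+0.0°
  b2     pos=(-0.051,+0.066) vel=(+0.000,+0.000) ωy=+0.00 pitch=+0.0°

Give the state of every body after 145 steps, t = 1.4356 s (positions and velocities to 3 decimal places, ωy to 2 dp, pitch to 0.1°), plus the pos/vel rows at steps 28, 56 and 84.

State at t = 1.4356 s:
  b1     pos=(+0.000,+0.022) vel=(+0.000,+0.000) ωy=+0.00 pitch=+0.0°
  b2     pos=(-0.100,+0.049) vel=(+0.000,+0.000) ωy=+0.00 pitch=-90.0°

Key-timestep trajectory:
   step    t(s)  b1.x    b1.z    b1.vx   b1.vz   b2.x    b2.z    b2.vx   b2.vz 
     28  0.2772   +0.000  +0.022  +0.000  +0.000   -0.075  +0.053  -0.129  +0.048
     56  0.5545   +0.000  +0.022  +0.000  +0.000   -0.110  +0.052  -0.014  +0.005
     84  0.8317   +0.000  +0.022  +0.000  +0.000   -0.100  +0.049  -0.108  -0.046
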